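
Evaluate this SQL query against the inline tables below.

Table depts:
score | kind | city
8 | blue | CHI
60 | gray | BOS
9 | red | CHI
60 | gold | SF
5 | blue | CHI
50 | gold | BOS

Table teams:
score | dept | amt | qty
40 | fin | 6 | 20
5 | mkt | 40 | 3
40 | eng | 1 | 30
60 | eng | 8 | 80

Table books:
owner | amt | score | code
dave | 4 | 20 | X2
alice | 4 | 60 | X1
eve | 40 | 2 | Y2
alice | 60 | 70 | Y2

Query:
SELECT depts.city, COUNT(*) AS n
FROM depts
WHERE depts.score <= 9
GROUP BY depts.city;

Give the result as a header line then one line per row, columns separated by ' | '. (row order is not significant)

== RESULT ==
depts.city | n
CHI | 3

Derivation:
After WHERE (3 rows):
depts.score | depts.kind | depts.city
8 | blue | CHI
9 | red | CHI
5 | blue | CHI
After GROUP BY (1 rows):
depts.city | n
CHI | 3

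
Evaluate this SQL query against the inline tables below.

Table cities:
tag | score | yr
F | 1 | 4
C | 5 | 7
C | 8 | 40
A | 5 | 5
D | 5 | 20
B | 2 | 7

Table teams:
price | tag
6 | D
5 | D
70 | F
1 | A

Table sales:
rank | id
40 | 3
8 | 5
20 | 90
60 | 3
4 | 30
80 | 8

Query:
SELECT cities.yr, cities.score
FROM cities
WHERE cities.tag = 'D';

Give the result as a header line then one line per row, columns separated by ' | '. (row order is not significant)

After WHERE (1 rows):
cities.tag | cities.score | cities.yr
D | 5 | 20
After SELECT (1 rows):
cities.yr | cities.score
20 | 5

== RESULT ==
cities.yr | cities.score
20 | 5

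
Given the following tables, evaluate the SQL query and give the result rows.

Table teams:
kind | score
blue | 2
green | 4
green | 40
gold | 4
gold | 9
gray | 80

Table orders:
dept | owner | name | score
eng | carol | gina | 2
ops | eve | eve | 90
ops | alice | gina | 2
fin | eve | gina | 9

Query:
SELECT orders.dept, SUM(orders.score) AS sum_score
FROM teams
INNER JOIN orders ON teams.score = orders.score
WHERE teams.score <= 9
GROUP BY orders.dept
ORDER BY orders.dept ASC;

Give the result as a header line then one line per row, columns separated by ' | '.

After JOIN orders (3 rows):
teams.kind | teams.score | orders.dept | orders.owner | orders.name | orders.score
blue | 2 | eng | carol | gina | 2
blue | 2 | ops | alice | gina | 2
gold | 9 | fin | eve | gina | 9
After WHERE (3 rows):
teams.kind | teams.score | orders.dept | orders.owner | orders.name | orders.score
blue | 2 | eng | carol | gina | 2
blue | 2 | ops | alice | gina | 2
gold | 9 | fin | eve | gina | 9
After GROUP BY (3 rows):
orders.dept | sum_score
eng | 2
ops | 2
fin | 9
After ORDER BY (3 rows):
orders.dept | sum_score
eng | 2
fin | 9
ops | 2

== RESULT ==
orders.dept | sum_score
eng | 2
fin | 9
ops | 2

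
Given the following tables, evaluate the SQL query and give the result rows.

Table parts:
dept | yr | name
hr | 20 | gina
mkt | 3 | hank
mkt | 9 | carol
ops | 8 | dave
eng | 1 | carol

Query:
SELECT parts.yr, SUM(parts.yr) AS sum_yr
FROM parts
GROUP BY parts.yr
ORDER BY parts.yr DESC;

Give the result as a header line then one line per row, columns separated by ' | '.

== RESULT ==
parts.yr | sum_yr
20 | 20
9 | 9
8 | 8
3 | 3
1 | 1

Derivation:
After GROUP BY (5 rows):
parts.yr | sum_yr
20 | 20
3 | 3
9 | 9
8 | 8
1 | 1
After ORDER BY (5 rows):
parts.yr | sum_yr
20 | 20
9 | 9
8 | 8
3 | 3
1 | 1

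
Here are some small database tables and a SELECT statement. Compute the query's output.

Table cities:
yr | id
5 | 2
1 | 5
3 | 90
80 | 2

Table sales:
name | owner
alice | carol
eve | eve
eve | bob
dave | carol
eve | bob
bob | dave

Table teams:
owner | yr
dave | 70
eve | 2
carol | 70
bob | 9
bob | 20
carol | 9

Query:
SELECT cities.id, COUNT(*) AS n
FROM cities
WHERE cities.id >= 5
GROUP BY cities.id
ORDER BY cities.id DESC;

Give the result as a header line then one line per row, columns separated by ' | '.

== RESULT ==
cities.id | n
90 | 1
5 | 1

Derivation:
After WHERE (2 rows):
cities.yr | cities.id
1 | 5
3 | 90
After GROUP BY (2 rows):
cities.id | n
5 | 1
90 | 1
After ORDER BY (2 rows):
cities.id | n
90 | 1
5 | 1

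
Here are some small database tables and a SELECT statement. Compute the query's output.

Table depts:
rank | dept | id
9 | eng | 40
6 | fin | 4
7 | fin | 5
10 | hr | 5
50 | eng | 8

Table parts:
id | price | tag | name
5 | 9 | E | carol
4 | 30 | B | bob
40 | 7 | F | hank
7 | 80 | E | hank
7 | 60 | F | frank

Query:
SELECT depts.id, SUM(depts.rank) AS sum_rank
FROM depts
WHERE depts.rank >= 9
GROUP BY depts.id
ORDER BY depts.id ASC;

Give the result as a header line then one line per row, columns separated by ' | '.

== RESULT ==
depts.id | sum_rank
5 | 10
8 | 50
40 | 9

Derivation:
After WHERE (3 rows):
depts.rank | depts.dept | depts.id
9 | eng | 40
10 | hr | 5
50 | eng | 8
After GROUP BY (3 rows):
depts.id | sum_rank
40 | 9
5 | 10
8 | 50
After ORDER BY (3 rows):
depts.id | sum_rank
5 | 10
8 | 50
40 | 9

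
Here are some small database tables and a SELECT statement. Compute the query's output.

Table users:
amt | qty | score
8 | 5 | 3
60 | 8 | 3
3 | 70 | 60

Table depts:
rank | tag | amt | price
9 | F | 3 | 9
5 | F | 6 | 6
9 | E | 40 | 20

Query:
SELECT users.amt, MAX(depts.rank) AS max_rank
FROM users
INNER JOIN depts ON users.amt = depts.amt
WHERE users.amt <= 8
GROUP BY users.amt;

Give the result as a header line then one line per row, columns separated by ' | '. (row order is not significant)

== RESULT ==
users.amt | max_rank
3 | 9

Derivation:
After JOIN depts (1 rows):
users.amt | users.qty | users.score | depts.rank | depts.tag | depts.amt | depts.price
3 | 70 | 60 | 9 | F | 3 | 9
After WHERE (1 rows):
users.amt | users.qty | users.score | depts.rank | depts.tag | depts.amt | depts.price
3 | 70 | 60 | 9 | F | 3 | 9
After GROUP BY (1 rows):
users.amt | max_rank
3 | 9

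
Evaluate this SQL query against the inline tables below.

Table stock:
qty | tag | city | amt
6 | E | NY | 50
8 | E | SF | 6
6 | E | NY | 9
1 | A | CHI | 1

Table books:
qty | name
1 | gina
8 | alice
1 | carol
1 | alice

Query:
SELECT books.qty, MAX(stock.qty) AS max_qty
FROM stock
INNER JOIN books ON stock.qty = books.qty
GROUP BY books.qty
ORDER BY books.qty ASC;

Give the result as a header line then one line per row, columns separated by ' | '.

After JOIN books (4 rows):
stock.qty | stock.tag | stock.city | stock.amt | books.qty | books.name
8 | E | SF | 6 | 8 | alice
1 | A | CHI | 1 | 1 | gina
1 | A | CHI | 1 | 1 | carol
1 | A | CHI | 1 | 1 | alice
After GROUP BY (2 rows):
books.qty | max_qty
8 | 8
1 | 1
After ORDER BY (2 rows):
books.qty | max_qty
1 | 1
8 | 8

== RESULT ==
books.qty | max_qty
1 | 1
8 | 8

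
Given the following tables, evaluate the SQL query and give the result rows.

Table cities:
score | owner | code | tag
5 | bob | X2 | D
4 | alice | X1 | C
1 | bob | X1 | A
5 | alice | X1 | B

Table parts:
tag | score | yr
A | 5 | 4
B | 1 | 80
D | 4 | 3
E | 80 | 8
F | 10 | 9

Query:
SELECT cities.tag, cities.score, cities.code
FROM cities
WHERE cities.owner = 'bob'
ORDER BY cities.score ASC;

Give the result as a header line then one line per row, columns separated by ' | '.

After WHERE (2 rows):
cities.score | cities.owner | cities.code | cities.tag
5 | bob | X2 | D
1 | bob | X1 | A
After SELECT (2 rows):
cities.tag | cities.score | cities.code
D | 5 | X2
A | 1 | X1
After ORDER BY (2 rows):
cities.tag | cities.score | cities.code
A | 1 | X1
D | 5 | X2

== RESULT ==
cities.tag | cities.score | cities.code
A | 1 | X1
D | 5 | X2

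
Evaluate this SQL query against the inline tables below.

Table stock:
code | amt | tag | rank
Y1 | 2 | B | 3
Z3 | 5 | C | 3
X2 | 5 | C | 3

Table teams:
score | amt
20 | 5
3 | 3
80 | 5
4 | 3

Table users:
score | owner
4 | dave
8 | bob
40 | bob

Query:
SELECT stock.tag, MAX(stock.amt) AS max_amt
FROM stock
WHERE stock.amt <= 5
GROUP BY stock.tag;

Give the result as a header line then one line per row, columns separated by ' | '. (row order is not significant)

== RESULT ==
stock.tag | max_amt
B | 2
C | 5

Derivation:
After WHERE (3 rows):
stock.code | stock.amt | stock.tag | stock.rank
Y1 | 2 | B | 3
Z3 | 5 | C | 3
X2 | 5 | C | 3
After GROUP BY (2 rows):
stock.tag | max_amt
B | 2
C | 5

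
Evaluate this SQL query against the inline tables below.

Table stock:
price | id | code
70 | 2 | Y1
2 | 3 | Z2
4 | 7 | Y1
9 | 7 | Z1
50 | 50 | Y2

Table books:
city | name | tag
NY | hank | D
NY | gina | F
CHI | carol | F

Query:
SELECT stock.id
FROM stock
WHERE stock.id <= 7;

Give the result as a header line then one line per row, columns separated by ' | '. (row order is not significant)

== RESULT ==
stock.id
2
3
7
7

Derivation:
After WHERE (4 rows):
stock.price | stock.id | stock.code
70 | 2 | Y1
2 | 3 | Z2
4 | 7 | Y1
9 | 7 | Z1
After SELECT (4 rows):
stock.id
2
3
7
7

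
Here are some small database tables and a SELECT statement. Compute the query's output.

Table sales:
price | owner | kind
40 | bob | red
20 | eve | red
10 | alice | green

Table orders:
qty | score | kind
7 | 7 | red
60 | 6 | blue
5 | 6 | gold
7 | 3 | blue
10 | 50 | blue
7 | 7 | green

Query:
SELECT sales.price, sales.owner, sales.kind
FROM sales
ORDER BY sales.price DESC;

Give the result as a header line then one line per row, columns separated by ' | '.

After SELECT (3 rows):
sales.price | sales.owner | sales.kind
40 | bob | red
20 | eve | red
10 | alice | green
After ORDER BY (3 rows):
sales.price | sales.owner | sales.kind
40 | bob | red
20 | eve | red
10 | alice | green

== RESULT ==
sales.price | sales.owner | sales.kind
40 | bob | red
20 | eve | red
10 | alice | green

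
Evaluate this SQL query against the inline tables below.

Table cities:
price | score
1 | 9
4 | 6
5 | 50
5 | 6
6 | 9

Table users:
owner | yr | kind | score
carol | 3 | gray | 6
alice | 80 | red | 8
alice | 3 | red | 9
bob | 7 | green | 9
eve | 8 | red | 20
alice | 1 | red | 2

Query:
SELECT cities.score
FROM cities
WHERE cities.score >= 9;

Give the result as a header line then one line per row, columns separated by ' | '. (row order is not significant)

== RESULT ==
cities.score
9
50
9

Derivation:
After WHERE (3 rows):
cities.price | cities.score
1 | 9
5 | 50
6 | 9
After SELECT (3 rows):
cities.score
9
50
9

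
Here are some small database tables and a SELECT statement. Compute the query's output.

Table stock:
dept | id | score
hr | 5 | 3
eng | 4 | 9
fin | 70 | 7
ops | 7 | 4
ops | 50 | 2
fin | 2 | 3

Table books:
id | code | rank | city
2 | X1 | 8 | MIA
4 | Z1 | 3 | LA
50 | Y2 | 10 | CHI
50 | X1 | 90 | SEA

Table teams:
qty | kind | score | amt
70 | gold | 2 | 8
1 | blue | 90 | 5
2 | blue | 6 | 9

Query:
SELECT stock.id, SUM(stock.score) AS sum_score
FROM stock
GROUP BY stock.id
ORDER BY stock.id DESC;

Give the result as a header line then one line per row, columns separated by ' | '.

== RESULT ==
stock.id | sum_score
70 | 7
50 | 2
7 | 4
5 | 3
4 | 9
2 | 3

Derivation:
After GROUP BY (6 rows):
stock.id | sum_score
5 | 3
4 | 9
70 | 7
7 | 4
50 | 2
2 | 3
After ORDER BY (6 rows):
stock.id | sum_score
70 | 7
50 | 2
7 | 4
5 | 3
4 | 9
2 | 3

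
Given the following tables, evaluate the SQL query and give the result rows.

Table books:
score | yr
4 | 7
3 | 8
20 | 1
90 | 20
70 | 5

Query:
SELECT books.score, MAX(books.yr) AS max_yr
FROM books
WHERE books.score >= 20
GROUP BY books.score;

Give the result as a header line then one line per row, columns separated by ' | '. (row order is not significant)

== RESULT ==
books.score | max_yr
20 | 1
90 | 20
70 | 5

Derivation:
After WHERE (3 rows):
books.score | books.yr
20 | 1
90 | 20
70 | 5
After GROUP BY (3 rows):
books.score | max_yr
20 | 1
90 | 20
70 | 5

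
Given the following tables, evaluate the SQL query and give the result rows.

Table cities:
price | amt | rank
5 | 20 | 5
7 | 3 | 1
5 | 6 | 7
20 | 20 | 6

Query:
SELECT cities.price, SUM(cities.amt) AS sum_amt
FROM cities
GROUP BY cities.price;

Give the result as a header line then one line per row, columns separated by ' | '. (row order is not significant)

== RESULT ==
cities.price | sum_amt
5 | 26
7 | 3
20 | 20

Derivation:
After GROUP BY (3 rows):
cities.price | sum_amt
5 | 26
7 | 3
20 | 20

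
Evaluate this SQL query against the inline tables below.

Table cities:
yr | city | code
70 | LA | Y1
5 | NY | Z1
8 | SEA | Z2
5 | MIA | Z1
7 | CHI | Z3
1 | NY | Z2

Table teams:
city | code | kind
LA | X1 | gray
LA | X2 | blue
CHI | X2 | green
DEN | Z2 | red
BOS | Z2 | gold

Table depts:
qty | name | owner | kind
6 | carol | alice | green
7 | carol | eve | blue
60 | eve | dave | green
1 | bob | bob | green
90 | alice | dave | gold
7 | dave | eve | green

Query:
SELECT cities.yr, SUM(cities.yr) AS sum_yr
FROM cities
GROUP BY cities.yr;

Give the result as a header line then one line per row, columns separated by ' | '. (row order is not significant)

After GROUP BY (5 rows):
cities.yr | sum_yr
70 | 70
5 | 10
8 | 8
7 | 7
1 | 1

== RESULT ==
cities.yr | sum_yr
70 | 70
5 | 10
8 | 8
7 | 7
1 | 1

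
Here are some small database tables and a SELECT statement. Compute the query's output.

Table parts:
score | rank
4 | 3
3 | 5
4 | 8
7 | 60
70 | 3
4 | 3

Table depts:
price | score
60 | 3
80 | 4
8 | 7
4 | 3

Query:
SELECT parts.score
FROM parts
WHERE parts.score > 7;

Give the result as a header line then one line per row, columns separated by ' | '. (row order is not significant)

== RESULT ==
parts.score
70

Derivation:
After WHERE (1 rows):
parts.score | parts.rank
70 | 3
After SELECT (1 rows):
parts.score
70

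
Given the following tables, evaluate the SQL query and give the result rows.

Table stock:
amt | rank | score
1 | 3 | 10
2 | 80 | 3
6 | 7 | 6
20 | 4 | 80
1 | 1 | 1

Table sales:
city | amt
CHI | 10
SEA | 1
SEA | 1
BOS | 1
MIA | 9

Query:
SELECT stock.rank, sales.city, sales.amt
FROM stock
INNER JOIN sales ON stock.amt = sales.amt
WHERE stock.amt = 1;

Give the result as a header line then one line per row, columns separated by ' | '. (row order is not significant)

After JOIN sales (6 rows):
stock.amt | stock.rank | stock.score | sales.city | sales.amt
1 | 3 | 10 | SEA | 1
1 | 3 | 10 | SEA | 1
1 | 3 | 10 | BOS | 1
1 | 1 | 1 | SEA | 1
1 | 1 | 1 | SEA | 1
1 | 1 | 1 | BOS | 1
After WHERE (6 rows):
stock.amt | stock.rank | stock.score | sales.city | sales.amt
1 | 3 | 10 | SEA | 1
1 | 3 | 10 | SEA | 1
1 | 3 | 10 | BOS | 1
1 | 1 | 1 | SEA | 1
1 | 1 | 1 | SEA | 1
1 | 1 | 1 | BOS | 1
After SELECT (6 rows):
stock.rank | sales.city | sales.amt
3 | SEA | 1
3 | SEA | 1
3 | BOS | 1
1 | SEA | 1
1 | SEA | 1
1 | BOS | 1

== RESULT ==
stock.rank | sales.city | sales.amt
3 | SEA | 1
3 | SEA | 1
3 | BOS | 1
1 | SEA | 1
1 | SEA | 1
1 | BOS | 1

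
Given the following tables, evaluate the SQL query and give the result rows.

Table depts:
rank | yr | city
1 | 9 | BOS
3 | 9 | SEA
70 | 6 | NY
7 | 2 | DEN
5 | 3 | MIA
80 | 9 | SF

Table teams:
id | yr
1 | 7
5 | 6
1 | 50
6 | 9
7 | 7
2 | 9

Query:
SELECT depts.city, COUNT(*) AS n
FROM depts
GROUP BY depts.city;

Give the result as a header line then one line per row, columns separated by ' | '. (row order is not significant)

== RESULT ==
depts.city | n
BOS | 1
SEA | 1
NY | 1
DEN | 1
MIA | 1
SF | 1

Derivation:
After GROUP BY (6 rows):
depts.city | n
BOS | 1
SEA | 1
NY | 1
DEN | 1
MIA | 1
SF | 1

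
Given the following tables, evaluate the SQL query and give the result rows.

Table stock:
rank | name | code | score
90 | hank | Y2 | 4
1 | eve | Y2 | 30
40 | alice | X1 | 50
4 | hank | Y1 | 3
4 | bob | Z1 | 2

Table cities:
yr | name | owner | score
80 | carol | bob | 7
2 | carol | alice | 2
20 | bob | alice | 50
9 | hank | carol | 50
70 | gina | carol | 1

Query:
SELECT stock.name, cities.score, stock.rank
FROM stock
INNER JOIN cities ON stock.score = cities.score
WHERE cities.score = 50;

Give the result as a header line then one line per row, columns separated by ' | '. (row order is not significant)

After JOIN cities (3 rows):
stock.rank | stock.name | stock.code | stock.score | cities.yr | cities.name | cities.owner | cities.score
40 | alice | X1 | 50 | 20 | bob | alice | 50
40 | alice | X1 | 50 | 9 | hank | carol | 50
4 | bob | Z1 | 2 | 2 | carol | alice | 2
After WHERE (2 rows):
stock.rank | stock.name | stock.code | stock.score | cities.yr | cities.name | cities.owner | cities.score
40 | alice | X1 | 50 | 20 | bob | alice | 50
40 | alice | X1 | 50 | 9 | hank | carol | 50
After SELECT (2 rows):
stock.name | cities.score | stock.rank
alice | 50 | 40
alice | 50 | 40

== RESULT ==
stock.name | cities.score | stock.rank
alice | 50 | 40
alice | 50 | 40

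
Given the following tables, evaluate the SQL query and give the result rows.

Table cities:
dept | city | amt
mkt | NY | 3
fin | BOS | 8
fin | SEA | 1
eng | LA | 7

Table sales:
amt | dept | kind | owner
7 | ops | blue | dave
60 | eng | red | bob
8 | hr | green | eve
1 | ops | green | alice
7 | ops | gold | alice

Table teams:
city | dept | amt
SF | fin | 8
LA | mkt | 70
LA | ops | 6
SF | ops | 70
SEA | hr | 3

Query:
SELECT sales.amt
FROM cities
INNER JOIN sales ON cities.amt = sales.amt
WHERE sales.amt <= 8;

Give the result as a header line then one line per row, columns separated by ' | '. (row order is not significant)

After JOIN sales (4 rows):
cities.dept | cities.city | cities.amt | sales.amt | sales.dept | sales.kind | sales.owner
fin | BOS | 8 | 8 | hr | green | eve
fin | SEA | 1 | 1 | ops | green | alice
eng | LA | 7 | 7 | ops | blue | dave
eng | LA | 7 | 7 | ops | gold | alice
After WHERE (4 rows):
cities.dept | cities.city | cities.amt | sales.amt | sales.dept | sales.kind | sales.owner
fin | BOS | 8 | 8 | hr | green | eve
fin | SEA | 1 | 1 | ops | green | alice
eng | LA | 7 | 7 | ops | blue | dave
eng | LA | 7 | 7 | ops | gold | alice
After SELECT (4 rows):
sales.amt
8
1
7
7

== RESULT ==
sales.amt
8
1
7
7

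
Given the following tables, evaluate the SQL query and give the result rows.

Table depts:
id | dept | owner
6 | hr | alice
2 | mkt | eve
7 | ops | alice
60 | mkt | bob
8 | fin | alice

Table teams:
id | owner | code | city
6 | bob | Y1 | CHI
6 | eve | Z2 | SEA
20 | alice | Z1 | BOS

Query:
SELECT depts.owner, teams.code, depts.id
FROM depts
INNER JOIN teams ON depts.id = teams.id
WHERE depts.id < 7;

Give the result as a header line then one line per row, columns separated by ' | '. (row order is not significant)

== RESULT ==
depts.owner | teams.code | depts.id
alice | Y1 | 6
alice | Z2 | 6

Derivation:
After JOIN teams (2 rows):
depts.id | depts.dept | depts.owner | teams.id | teams.owner | teams.code | teams.city
6 | hr | alice | 6 | bob | Y1 | CHI
6 | hr | alice | 6 | eve | Z2 | SEA
After WHERE (2 rows):
depts.id | depts.dept | depts.owner | teams.id | teams.owner | teams.code | teams.city
6 | hr | alice | 6 | bob | Y1 | CHI
6 | hr | alice | 6 | eve | Z2 | SEA
After SELECT (2 rows):
depts.owner | teams.code | depts.id
alice | Y1 | 6
alice | Z2 | 6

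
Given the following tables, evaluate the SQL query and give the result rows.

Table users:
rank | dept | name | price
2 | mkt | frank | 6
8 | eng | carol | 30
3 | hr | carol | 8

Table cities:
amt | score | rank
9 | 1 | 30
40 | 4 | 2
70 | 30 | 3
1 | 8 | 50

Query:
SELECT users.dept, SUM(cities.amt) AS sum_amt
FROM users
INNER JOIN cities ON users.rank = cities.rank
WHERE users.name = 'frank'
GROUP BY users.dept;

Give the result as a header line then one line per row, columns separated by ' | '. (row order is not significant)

== RESULT ==
users.dept | sum_amt
mkt | 40

Derivation:
After JOIN cities (2 rows):
users.rank | users.dept | users.name | users.price | cities.amt | cities.score | cities.rank
2 | mkt | frank | 6 | 40 | 4 | 2
3 | hr | carol | 8 | 70 | 30 | 3
After WHERE (1 rows):
users.rank | users.dept | users.name | users.price | cities.amt | cities.score | cities.rank
2 | mkt | frank | 6 | 40 | 4 | 2
After GROUP BY (1 rows):
users.dept | sum_amt
mkt | 40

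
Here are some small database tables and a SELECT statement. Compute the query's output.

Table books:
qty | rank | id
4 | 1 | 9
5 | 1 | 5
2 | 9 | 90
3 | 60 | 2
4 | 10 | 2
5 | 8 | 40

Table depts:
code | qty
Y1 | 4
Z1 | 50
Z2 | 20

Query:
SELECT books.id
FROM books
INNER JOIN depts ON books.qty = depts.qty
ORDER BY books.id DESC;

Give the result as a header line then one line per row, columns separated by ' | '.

After JOIN depts (2 rows):
books.qty | books.rank | books.id | depts.code | depts.qty
4 | 1 | 9 | Y1 | 4
4 | 10 | 2 | Y1 | 4
After SELECT (2 rows):
books.id
9
2
After ORDER BY (2 rows):
books.id
9
2

== RESULT ==
books.id
9
2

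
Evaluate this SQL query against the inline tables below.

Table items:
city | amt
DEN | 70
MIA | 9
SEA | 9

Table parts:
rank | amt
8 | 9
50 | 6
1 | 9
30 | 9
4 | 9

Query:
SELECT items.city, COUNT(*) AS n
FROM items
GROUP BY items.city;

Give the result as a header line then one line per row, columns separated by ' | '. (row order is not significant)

== RESULT ==
items.city | n
DEN | 1
MIA | 1
SEA | 1

Derivation:
After GROUP BY (3 rows):
items.city | n
DEN | 1
MIA | 1
SEA | 1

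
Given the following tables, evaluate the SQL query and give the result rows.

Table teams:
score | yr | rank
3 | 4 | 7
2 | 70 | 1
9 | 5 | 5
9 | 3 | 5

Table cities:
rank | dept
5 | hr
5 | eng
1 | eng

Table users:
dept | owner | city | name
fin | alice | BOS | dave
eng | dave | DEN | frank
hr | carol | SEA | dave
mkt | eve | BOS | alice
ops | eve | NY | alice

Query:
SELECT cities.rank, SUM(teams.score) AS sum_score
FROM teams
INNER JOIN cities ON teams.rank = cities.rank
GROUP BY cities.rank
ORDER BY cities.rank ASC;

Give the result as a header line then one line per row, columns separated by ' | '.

== RESULT ==
cities.rank | sum_score
1 | 2
5 | 36

Derivation:
After JOIN cities (5 rows):
teams.score | teams.yr | teams.rank | cities.rank | cities.dept
2 | 70 | 1 | 1 | eng
9 | 5 | 5 | 5 | hr
9 | 5 | 5 | 5 | eng
9 | 3 | 5 | 5 | hr
9 | 3 | 5 | 5 | eng
After GROUP BY (2 rows):
cities.rank | sum_score
1 | 2
5 | 36
After ORDER BY (2 rows):
cities.rank | sum_score
1 | 2
5 | 36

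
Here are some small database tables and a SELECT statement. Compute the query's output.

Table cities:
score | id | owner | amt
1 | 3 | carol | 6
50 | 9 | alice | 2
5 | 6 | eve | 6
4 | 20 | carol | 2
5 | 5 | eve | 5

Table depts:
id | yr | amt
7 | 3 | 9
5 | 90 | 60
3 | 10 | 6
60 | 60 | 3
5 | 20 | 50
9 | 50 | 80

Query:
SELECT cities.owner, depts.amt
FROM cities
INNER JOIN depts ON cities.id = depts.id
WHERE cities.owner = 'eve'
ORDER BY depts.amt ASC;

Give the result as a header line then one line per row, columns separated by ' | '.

== RESULT ==
cities.owner | depts.amt
eve | 50
eve | 60

Derivation:
After JOIN depts (4 rows):
cities.score | cities.id | cities.owner | cities.amt | depts.id | depts.yr | depts.amt
1 | 3 | carol | 6 | 3 | 10 | 6
50 | 9 | alice | 2 | 9 | 50 | 80
5 | 5 | eve | 5 | 5 | 90 | 60
5 | 5 | eve | 5 | 5 | 20 | 50
After WHERE (2 rows):
cities.score | cities.id | cities.owner | cities.amt | depts.id | depts.yr | depts.amt
5 | 5 | eve | 5 | 5 | 90 | 60
5 | 5 | eve | 5 | 5 | 20 | 50
After SELECT (2 rows):
cities.owner | depts.amt
eve | 60
eve | 50
After ORDER BY (2 rows):
cities.owner | depts.amt
eve | 50
eve | 60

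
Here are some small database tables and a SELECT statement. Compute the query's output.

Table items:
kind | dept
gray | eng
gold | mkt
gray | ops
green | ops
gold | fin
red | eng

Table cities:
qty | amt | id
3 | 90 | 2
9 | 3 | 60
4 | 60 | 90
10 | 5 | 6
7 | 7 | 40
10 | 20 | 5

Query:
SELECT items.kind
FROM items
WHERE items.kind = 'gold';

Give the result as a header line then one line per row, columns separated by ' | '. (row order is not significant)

== RESULT ==
items.kind
gold
gold

Derivation:
After WHERE (2 rows):
items.kind | items.dept
gold | mkt
gold | fin
After SELECT (2 rows):
items.kind
gold
gold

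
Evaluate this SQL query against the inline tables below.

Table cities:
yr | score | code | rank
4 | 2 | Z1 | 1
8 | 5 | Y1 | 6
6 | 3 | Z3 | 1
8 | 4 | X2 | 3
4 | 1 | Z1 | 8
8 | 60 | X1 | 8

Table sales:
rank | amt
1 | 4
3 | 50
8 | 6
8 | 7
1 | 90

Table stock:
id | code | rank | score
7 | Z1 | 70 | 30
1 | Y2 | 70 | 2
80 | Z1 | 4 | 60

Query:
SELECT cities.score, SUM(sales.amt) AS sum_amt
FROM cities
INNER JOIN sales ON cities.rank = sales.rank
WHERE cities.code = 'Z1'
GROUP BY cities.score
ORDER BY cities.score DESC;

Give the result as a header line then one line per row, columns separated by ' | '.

After JOIN sales (9 rows):
cities.yr | cities.score | cities.code | cities.rank | sales.rank | sales.amt
4 | 2 | Z1 | 1 | 1 | 4
4 | 2 | Z1 | 1 | 1 | 90
6 | 3 | Z3 | 1 | 1 | 4
6 | 3 | Z3 | 1 | 1 | 90
8 | 4 | X2 | 3 | 3 | 50
4 | 1 | Z1 | 8 | 8 | 6
4 | 1 | Z1 | 8 | 8 | 7
8 | 60 | X1 | 8 | 8 | 6
8 | 60 | X1 | 8 | 8 | 7
After WHERE (4 rows):
cities.yr | cities.score | cities.code | cities.rank | sales.rank | sales.amt
4 | 2 | Z1 | 1 | 1 | 4
4 | 2 | Z1 | 1 | 1 | 90
4 | 1 | Z1 | 8 | 8 | 6
4 | 1 | Z1 | 8 | 8 | 7
After GROUP BY (2 rows):
cities.score | sum_amt
2 | 94
1 | 13
After ORDER BY (2 rows):
cities.score | sum_amt
2 | 94
1 | 13

== RESULT ==
cities.score | sum_amt
2 | 94
1 | 13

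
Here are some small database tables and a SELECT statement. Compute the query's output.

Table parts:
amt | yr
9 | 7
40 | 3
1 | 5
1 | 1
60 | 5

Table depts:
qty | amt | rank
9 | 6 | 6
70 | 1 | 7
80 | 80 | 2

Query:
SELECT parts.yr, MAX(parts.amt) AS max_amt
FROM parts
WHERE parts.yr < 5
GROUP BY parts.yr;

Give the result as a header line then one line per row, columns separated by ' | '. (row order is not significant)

After WHERE (2 rows):
parts.amt | parts.yr
40 | 3
1 | 1
After GROUP BY (2 rows):
parts.yr | max_amt
3 | 40
1 | 1

== RESULT ==
parts.yr | max_amt
3 | 40
1 | 1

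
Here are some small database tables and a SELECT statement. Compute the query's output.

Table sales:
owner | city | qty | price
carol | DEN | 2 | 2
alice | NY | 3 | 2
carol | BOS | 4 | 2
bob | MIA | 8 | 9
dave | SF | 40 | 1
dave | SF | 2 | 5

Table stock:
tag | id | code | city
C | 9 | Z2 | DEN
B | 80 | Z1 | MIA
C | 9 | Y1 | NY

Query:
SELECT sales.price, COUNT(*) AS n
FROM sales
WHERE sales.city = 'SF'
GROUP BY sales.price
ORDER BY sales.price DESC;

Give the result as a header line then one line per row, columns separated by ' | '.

== RESULT ==
sales.price | n
5 | 1
1 | 1

Derivation:
After WHERE (2 rows):
sales.owner | sales.city | sales.qty | sales.price
dave | SF | 40 | 1
dave | SF | 2 | 5
After GROUP BY (2 rows):
sales.price | n
1 | 1
5 | 1
After ORDER BY (2 rows):
sales.price | n
5 | 1
1 | 1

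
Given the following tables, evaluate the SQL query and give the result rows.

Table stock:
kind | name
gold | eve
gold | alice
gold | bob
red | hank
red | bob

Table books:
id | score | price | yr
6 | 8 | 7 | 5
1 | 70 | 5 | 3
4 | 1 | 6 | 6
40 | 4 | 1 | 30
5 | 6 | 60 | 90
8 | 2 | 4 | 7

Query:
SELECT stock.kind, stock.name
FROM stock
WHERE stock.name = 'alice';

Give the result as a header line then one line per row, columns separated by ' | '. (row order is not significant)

After WHERE (1 rows):
stock.kind | stock.name
gold | alice
After SELECT (1 rows):
stock.kind | stock.name
gold | alice

== RESULT ==
stock.kind | stock.name
gold | alice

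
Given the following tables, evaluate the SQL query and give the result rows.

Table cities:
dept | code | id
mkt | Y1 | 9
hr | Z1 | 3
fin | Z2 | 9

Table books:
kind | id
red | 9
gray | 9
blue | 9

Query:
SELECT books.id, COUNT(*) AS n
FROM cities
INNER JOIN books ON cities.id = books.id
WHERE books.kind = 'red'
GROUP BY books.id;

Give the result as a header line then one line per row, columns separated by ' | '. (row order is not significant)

After JOIN books (6 rows):
cities.dept | cities.code | cities.id | books.kind | books.id
mkt | Y1 | 9 | red | 9
mkt | Y1 | 9 | gray | 9
mkt | Y1 | 9 | blue | 9
fin | Z2 | 9 | red | 9
fin | Z2 | 9 | gray | 9
fin | Z2 | 9 | blue | 9
After WHERE (2 rows):
cities.dept | cities.code | cities.id | books.kind | books.id
mkt | Y1 | 9 | red | 9
fin | Z2 | 9 | red | 9
After GROUP BY (1 rows):
books.id | n
9 | 2

== RESULT ==
books.id | n
9 | 2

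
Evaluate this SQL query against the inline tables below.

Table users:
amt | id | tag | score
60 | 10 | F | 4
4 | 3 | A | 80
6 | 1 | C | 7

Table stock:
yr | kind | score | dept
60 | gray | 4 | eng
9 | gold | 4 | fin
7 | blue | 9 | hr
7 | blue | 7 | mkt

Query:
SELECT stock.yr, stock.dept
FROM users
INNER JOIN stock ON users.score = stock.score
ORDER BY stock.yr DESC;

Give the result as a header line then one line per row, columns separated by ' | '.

After JOIN stock (3 rows):
users.amt | users.id | users.tag | users.score | stock.yr | stock.kind | stock.score | stock.dept
60 | 10 | F | 4 | 60 | gray | 4 | eng
60 | 10 | F | 4 | 9 | gold | 4 | fin
6 | 1 | C | 7 | 7 | blue | 7 | mkt
After SELECT (3 rows):
stock.yr | stock.dept
60 | eng
9 | fin
7 | mkt
After ORDER BY (3 rows):
stock.yr | stock.dept
60 | eng
9 | fin
7 | mkt

== RESULT ==
stock.yr | stock.dept
60 | eng
9 | fin
7 | mkt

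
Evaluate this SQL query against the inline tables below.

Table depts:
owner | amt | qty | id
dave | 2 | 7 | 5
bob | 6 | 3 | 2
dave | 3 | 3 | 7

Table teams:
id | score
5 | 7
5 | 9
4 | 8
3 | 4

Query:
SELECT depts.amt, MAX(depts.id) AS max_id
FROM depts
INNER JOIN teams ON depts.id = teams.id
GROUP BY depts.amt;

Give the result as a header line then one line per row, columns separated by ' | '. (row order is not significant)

== RESULT ==
depts.amt | max_id
2 | 5

Derivation:
After JOIN teams (2 rows):
depts.owner | depts.amt | depts.qty | depts.id | teams.id | teams.score
dave | 2 | 7 | 5 | 5 | 7
dave | 2 | 7 | 5 | 5 | 9
After GROUP BY (1 rows):
depts.amt | max_id
2 | 5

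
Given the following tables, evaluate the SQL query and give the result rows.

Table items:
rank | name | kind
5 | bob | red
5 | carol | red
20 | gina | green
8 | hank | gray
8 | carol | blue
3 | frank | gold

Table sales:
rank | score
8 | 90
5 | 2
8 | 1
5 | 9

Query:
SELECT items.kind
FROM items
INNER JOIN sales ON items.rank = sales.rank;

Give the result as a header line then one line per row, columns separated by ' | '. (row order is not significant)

== RESULT ==
items.kind
red
red
red
red
gray
gray
blue
blue

Derivation:
After JOIN sales (8 rows):
items.rank | items.name | items.kind | sales.rank | sales.score
5 | bob | red | 5 | 2
5 | bob | red | 5 | 9
5 | carol | red | 5 | 2
5 | carol | red | 5 | 9
8 | hank | gray | 8 | 90
8 | hank | gray | 8 | 1
8 | carol | blue | 8 | 90
8 | carol | blue | 8 | 1
After SELECT (8 rows):
items.kind
red
red
red
red
gray
gray
blue
blue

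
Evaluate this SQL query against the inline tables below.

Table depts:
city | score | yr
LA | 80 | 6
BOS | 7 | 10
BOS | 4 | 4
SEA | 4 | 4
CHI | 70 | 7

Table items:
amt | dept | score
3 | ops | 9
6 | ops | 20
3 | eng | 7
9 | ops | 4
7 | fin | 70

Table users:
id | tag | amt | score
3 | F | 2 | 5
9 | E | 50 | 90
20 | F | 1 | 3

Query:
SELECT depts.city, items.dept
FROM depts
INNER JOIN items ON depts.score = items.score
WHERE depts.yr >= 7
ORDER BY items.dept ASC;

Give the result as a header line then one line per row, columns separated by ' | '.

== RESULT ==
depts.city | items.dept
BOS | eng
CHI | fin

Derivation:
After JOIN items (4 rows):
depts.city | depts.score | depts.yr | items.amt | items.dept | items.score
BOS | 7 | 10 | 3 | eng | 7
BOS | 4 | 4 | 9 | ops | 4
SEA | 4 | 4 | 9 | ops | 4
CHI | 70 | 7 | 7 | fin | 70
After WHERE (2 rows):
depts.city | depts.score | depts.yr | items.amt | items.dept | items.score
BOS | 7 | 10 | 3 | eng | 7
CHI | 70 | 7 | 7 | fin | 70
After SELECT (2 rows):
depts.city | items.dept
BOS | eng
CHI | fin
After ORDER BY (2 rows):
depts.city | items.dept
BOS | eng
CHI | fin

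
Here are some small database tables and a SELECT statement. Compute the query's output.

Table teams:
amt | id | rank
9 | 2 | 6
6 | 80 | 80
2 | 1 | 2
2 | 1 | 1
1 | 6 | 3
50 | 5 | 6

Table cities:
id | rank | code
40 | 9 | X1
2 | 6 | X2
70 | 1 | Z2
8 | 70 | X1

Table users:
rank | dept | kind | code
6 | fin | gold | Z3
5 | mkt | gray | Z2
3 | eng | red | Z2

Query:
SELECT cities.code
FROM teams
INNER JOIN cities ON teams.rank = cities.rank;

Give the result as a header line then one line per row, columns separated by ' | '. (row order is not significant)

After JOIN cities (3 rows):
teams.amt | teams.id | teams.rank | cities.id | cities.rank | cities.code
9 | 2 | 6 | 2 | 6 | X2
2 | 1 | 1 | 70 | 1 | Z2
50 | 5 | 6 | 2 | 6 | X2
After SELECT (3 rows):
cities.code
X2
Z2
X2

== RESULT ==
cities.code
X2
Z2
X2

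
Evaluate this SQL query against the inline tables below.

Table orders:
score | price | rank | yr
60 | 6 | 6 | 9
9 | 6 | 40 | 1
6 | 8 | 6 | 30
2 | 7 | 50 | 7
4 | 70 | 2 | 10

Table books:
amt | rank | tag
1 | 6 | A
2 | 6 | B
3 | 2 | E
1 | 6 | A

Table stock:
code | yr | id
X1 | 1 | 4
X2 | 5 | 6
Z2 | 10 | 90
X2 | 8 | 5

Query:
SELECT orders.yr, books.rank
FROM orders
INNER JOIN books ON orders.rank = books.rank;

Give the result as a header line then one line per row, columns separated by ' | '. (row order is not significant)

== RESULT ==
orders.yr | books.rank
9 | 6
9 | 6
9 | 6
30 | 6
30 | 6
30 | 6
10 | 2

Derivation:
After JOIN books (7 rows):
orders.score | orders.price | orders.rank | orders.yr | books.amt | books.rank | books.tag
60 | 6 | 6 | 9 | 1 | 6 | A
60 | 6 | 6 | 9 | 2 | 6 | B
60 | 6 | 6 | 9 | 1 | 6 | A
6 | 8 | 6 | 30 | 1 | 6 | A
6 | 8 | 6 | 30 | 2 | 6 | B
6 | 8 | 6 | 30 | 1 | 6 | A
4 | 70 | 2 | 10 | 3 | 2 | E
After SELECT (7 rows):
orders.yr | books.rank
9 | 6
9 | 6
9 | 6
30 | 6
30 | 6
30 | 6
10 | 2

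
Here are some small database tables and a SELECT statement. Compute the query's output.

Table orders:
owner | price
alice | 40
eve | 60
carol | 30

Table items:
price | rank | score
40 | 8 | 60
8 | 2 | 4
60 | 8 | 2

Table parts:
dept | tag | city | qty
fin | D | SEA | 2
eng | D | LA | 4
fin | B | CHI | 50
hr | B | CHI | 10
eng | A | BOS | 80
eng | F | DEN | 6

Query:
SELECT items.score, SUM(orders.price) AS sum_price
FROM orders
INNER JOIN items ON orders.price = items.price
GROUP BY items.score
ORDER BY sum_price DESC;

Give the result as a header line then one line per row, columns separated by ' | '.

After JOIN items (2 rows):
orders.owner | orders.price | items.price | items.rank | items.score
alice | 40 | 40 | 8 | 60
eve | 60 | 60 | 8 | 2
After GROUP BY (2 rows):
items.score | sum_price
60 | 40
2 | 60
After ORDER BY (2 rows):
items.score | sum_price
2 | 60
60 | 40

== RESULT ==
items.score | sum_price
2 | 60
60 | 40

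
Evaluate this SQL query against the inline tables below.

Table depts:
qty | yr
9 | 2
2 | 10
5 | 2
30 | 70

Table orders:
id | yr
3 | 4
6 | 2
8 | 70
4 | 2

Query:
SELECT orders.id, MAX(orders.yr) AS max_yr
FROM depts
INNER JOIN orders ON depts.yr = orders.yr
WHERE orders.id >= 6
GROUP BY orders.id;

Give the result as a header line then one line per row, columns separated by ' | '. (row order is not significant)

After JOIN orders (5 rows):
depts.qty | depts.yr | orders.id | orders.yr
9 | 2 | 6 | 2
9 | 2 | 4 | 2
5 | 2 | 6 | 2
5 | 2 | 4 | 2
30 | 70 | 8 | 70
After WHERE (3 rows):
depts.qty | depts.yr | orders.id | orders.yr
9 | 2 | 6 | 2
5 | 2 | 6 | 2
30 | 70 | 8 | 70
After GROUP BY (2 rows):
orders.id | max_yr
6 | 2
8 | 70

== RESULT ==
orders.id | max_yr
6 | 2
8 | 70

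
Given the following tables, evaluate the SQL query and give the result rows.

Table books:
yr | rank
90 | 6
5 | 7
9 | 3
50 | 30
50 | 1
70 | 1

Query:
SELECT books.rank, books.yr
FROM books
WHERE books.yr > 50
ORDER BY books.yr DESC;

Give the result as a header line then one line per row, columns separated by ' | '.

After WHERE (2 rows):
books.yr | books.rank
90 | 6
70 | 1
After SELECT (2 rows):
books.rank | books.yr
6 | 90
1 | 70
After ORDER BY (2 rows):
books.rank | books.yr
6 | 90
1 | 70

== RESULT ==
books.rank | books.yr
6 | 90
1 | 70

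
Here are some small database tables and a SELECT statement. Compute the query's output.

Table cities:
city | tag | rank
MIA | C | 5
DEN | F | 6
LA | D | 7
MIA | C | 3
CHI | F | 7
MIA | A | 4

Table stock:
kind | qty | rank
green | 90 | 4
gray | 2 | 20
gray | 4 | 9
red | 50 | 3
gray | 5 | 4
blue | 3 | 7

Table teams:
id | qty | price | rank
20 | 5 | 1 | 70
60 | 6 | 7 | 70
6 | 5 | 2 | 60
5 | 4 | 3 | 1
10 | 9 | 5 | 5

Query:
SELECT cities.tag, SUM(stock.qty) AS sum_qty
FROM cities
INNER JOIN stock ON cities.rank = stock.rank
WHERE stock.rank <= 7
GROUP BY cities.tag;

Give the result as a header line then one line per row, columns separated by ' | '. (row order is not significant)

== RESULT ==
cities.tag | sum_qty
D | 3
C | 50
F | 3
A | 95

Derivation:
After JOIN stock (5 rows):
cities.city | cities.tag | cities.rank | stock.kind | stock.qty | stock.rank
LA | D | 7 | blue | 3 | 7
MIA | C | 3 | red | 50 | 3
CHI | F | 7 | blue | 3 | 7
MIA | A | 4 | green | 90 | 4
MIA | A | 4 | gray | 5 | 4
After WHERE (5 rows):
cities.city | cities.tag | cities.rank | stock.kind | stock.qty | stock.rank
LA | D | 7 | blue | 3 | 7
MIA | C | 3 | red | 50 | 3
CHI | F | 7 | blue | 3 | 7
MIA | A | 4 | green | 90 | 4
MIA | A | 4 | gray | 5 | 4
After GROUP BY (4 rows):
cities.tag | sum_qty
D | 3
C | 50
F | 3
A | 95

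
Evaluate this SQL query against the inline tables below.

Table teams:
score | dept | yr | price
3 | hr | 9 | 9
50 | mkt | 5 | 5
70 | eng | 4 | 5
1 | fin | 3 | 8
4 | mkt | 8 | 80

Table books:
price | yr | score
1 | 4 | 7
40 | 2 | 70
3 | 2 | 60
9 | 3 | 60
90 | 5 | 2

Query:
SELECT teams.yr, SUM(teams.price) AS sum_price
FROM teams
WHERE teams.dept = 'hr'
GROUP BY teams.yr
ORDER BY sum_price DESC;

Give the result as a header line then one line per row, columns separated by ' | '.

After WHERE (1 rows):
teams.score | teams.dept | teams.yr | teams.price
3 | hr | 9 | 9
After GROUP BY (1 rows):
teams.yr | sum_price
9 | 9
After ORDER BY (1 rows):
teams.yr | sum_price
9 | 9

== RESULT ==
teams.yr | sum_price
9 | 9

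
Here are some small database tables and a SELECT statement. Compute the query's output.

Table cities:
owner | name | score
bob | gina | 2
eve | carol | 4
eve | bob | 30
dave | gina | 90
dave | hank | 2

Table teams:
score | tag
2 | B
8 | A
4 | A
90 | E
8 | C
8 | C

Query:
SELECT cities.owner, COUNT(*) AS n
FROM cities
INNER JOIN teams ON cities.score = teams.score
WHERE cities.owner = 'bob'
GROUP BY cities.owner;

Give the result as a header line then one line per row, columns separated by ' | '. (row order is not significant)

After JOIN teams (4 rows):
cities.owner | cities.name | cities.score | teams.score | teams.tag
bob | gina | 2 | 2 | B
eve | carol | 4 | 4 | A
dave | gina | 90 | 90 | E
dave | hank | 2 | 2 | B
After WHERE (1 rows):
cities.owner | cities.name | cities.score | teams.score | teams.tag
bob | gina | 2 | 2 | B
After GROUP BY (1 rows):
cities.owner | n
bob | 1

== RESULT ==
cities.owner | n
bob | 1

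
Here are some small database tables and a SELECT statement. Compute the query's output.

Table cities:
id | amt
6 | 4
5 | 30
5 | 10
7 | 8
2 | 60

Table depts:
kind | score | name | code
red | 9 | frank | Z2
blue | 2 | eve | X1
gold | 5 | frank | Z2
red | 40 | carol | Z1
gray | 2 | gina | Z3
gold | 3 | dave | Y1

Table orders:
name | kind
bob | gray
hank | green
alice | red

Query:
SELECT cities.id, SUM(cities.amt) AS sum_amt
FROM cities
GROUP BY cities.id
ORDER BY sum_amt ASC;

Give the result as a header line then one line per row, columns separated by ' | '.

== RESULT ==
cities.id | sum_amt
6 | 4
7 | 8
5 | 40
2 | 60

Derivation:
After GROUP BY (4 rows):
cities.id | sum_amt
6 | 4
5 | 40
7 | 8
2 | 60
After ORDER BY (4 rows):
cities.id | sum_amt
6 | 4
7 | 8
5 | 40
2 | 60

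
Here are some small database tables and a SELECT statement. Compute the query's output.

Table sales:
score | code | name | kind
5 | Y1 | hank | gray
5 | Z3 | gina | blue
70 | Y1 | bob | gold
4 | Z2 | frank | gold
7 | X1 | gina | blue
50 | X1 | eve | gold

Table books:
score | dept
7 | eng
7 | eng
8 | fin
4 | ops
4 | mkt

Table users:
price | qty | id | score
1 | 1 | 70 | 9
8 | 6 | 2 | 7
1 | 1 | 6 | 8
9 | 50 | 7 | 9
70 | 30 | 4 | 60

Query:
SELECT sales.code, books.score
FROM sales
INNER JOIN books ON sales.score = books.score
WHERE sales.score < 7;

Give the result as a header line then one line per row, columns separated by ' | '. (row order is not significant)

== RESULT ==
sales.code | books.score
Z2 | 4
Z2 | 4

Derivation:
After JOIN books (4 rows):
sales.score | sales.code | sales.name | sales.kind | books.score | books.dept
4 | Z2 | frank | gold | 4 | ops
4 | Z2 | frank | gold | 4 | mkt
7 | X1 | gina | blue | 7 | eng
7 | X1 | gina | blue | 7 | eng
After WHERE (2 rows):
sales.score | sales.code | sales.name | sales.kind | books.score | books.dept
4 | Z2 | frank | gold | 4 | ops
4 | Z2 | frank | gold | 4 | mkt
After SELECT (2 rows):
sales.code | books.score
Z2 | 4
Z2 | 4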